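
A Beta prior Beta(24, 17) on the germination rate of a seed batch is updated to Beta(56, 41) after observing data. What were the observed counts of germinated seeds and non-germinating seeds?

32 germinated seeds and 24 non-germinating seeds

A Beta(α, β) prior with s successes and f failures in binomial data gives a Beta(α+s, β+f) posterior.
Match parameters: s=56−24=32, f=41−17=24.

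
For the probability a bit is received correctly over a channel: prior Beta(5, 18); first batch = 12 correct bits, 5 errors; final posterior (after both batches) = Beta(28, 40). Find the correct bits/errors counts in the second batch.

Sequential conjugate updates are equivalent to a single update on the pooled data, so total successes = posterior α − prior α and total failures = posterior β − prior β.
Total across both batches: 28−5=23 correct bits, 40−18=22 errors.
Subtract the first batch: 23−12=11 correct bits and 22−5=17 errors.

11 correct bits and 17 errors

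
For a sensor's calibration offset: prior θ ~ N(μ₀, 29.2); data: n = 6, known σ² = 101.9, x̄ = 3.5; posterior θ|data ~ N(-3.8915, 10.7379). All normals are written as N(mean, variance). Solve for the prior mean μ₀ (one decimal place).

μ₀ = -16.6

The posterior mean is a precision-weighted average: μ_n = (τ₀μ₀ + τ_data·x̄)/(τ₀+τ_data), with τ₀=1/σ₀² and τ_data=n/σ².
Here τ₀ = 1/29.2 = 0.034247 and τ_data = 6/101.9 = 0.058881, so τ_n = 0.093128.
Rearranging for μ₀: μ₀ = (μ_n·τ_n − τ_data·x̄)/τ₀ = (-3.8915·0.093128 − 0.058881·3.5) / 0.034247 = -0.568491/0.034247 ≈ -16.6.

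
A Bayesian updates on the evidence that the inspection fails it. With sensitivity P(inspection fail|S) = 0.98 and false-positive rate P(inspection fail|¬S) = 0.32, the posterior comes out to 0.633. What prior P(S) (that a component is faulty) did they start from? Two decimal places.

P(S) = 0.36

In odds form, posterior odds = prior odds × likelihood ratio, so prior odds = posterior odds ÷ LR.
Posterior odds = 0.633/(1−0.633) = 1.7248. LR = 0.98/0.32 = 3.0625.
Prior odds = 1.7248/3.0625 = 0.5632, so P(S) = 0.5632/(1+0.5632) ≈ 0.36.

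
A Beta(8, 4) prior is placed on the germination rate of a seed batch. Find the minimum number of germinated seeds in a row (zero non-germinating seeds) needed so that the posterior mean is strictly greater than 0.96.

k = 89

After k germinated seeds and 0 non-germinating seeds the posterior is Beta(8+k, 4), with mean (8+k)/(8+4+k).
Set (8+k)/(12+k) > 0.96 and solve: k > (0.96·12 − 8)/(1 − 0.96) = 88.000.
The smallest integer exceeding 88.000 is 89.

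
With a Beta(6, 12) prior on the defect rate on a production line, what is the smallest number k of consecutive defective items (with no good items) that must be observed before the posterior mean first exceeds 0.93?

After k defective items and 0 good items the posterior is Beta(6+k, 12), with mean (6+k)/(6+12+k).
Set (6+k)/(18+k) > 0.93 and solve: k > (0.93·18 − 6)/(1 − 0.93) = 153.429.
The smallest integer exceeding 153.429 is 154, and checking k=154: (160)/(172) = 0.9302 > 0.93.

k = 154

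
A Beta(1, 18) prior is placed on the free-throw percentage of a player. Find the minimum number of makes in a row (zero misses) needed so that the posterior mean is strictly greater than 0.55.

After k makes and 0 misses the posterior is Beta(1+k, 18), with mean (1+k)/(1+18+k).
Set (1+k)/(19+k) > 0.55 and solve: k > (0.55·19 − 1)/(1 − 0.55) = 21.000.
The smallest integer exceeding 21.000 is 22.

k = 22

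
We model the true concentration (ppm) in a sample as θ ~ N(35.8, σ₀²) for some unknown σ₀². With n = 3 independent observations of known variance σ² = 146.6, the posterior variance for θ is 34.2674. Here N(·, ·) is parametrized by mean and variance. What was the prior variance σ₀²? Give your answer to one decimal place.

Posterior precision equals prior precision plus data precision: 1/σ_n² = 1/σ₀² + n/σ².
So 1/σ₀² = 1/34.2674 − 3/146.6 = 0.029182 − 0.020464 = 0.008718.
Hence σ₀² = 1/0.008718 ≈ 114.7.

σ₀² = 114.7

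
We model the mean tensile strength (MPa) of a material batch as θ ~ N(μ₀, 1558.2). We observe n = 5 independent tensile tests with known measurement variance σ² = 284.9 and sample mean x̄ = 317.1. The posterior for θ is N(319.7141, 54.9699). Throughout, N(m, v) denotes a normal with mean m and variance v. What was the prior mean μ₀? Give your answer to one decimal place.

The posterior mean is a precision-weighted average: μ_n = (τ₀μ₀ + τ_data·x̄)/(τ₀+τ_data), with τ₀=1/σ₀² and τ_data=n/σ².
Here τ₀ = 1/1558.2 = 0.000642 and τ_data = 5/284.9 = 0.017550, so τ_n = 0.018192.
Rearranging for μ₀: μ₀ = (μ_n·τ_n − τ_data·x̄)/τ₀ = (319.7141·0.018192 − 0.017550·317.1) / 0.000642 = 0.251134/0.000642 ≈ 391.2.

μ₀ = 391.2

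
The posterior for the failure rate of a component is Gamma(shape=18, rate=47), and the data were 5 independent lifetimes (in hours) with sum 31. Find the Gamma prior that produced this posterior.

For an exponential likelihood with a Gamma(α, β) prior on the rate, n observations with total T give posterior Gamma(α+n, β+T).
So α = 18 − 5 = 13 and β = 47 − 31 = 16.

Gamma(shape=13, rate=16)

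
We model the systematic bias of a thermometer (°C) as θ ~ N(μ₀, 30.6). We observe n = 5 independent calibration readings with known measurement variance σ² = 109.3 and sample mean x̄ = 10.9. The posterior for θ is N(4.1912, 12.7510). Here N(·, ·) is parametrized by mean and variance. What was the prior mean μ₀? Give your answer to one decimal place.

μ₀ = -5.2

The posterior mean is a precision-weighted average: μ_n = (τ₀μ₀ + τ_data·x̄)/(τ₀+τ_data), with τ₀=1/σ₀² and τ_data=n/σ².
Here τ₀ = 1/30.6 = 0.032680 and τ_data = 5/109.3 = 0.045746, so τ_n = 0.078426.
Rearranging for μ₀: μ₀ = (μ_n·τ_n − τ_data·x̄)/τ₀ = (4.1912·0.078426 − 0.045746·10.9) / 0.032680 = -0.169932/0.032680 ≈ -5.2.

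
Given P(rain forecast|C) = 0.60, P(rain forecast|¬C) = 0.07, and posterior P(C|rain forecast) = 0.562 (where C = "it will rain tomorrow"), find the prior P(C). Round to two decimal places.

In odds form, posterior odds = prior odds × likelihood ratio, so prior odds = posterior odds ÷ LR.
Posterior odds = 0.562/(1−0.562) = 1.2831. LR = 0.60/0.07 = 8.5714.
Prior odds = 1.2831/8.5714 = 0.1497, so P(C) = 0.1497/(1+0.1497) ≈ 0.13.

P(C) = 0.13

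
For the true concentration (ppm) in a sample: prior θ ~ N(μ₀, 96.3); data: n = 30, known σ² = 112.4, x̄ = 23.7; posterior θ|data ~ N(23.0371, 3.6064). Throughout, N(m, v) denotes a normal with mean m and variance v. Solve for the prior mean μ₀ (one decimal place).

μ₀ = 6.0

The posterior mean is a precision-weighted average: μ_n = (τ₀μ₀ + τ_data·x̄)/(τ₀+τ_data), with τ₀=1/σ₀² and τ_data=n/σ².
Here τ₀ = 1/96.3 = 0.010384 and τ_data = 30/112.4 = 0.266904, so τ_n = 0.277288.
Rearranging for μ₀: μ₀ = (μ_n·τ_n − τ_data·x̄)/τ₀ = (23.0371·0.277288 − 0.266904·23.7) / 0.010384 = 0.062287/0.010384 ≈ 6.0.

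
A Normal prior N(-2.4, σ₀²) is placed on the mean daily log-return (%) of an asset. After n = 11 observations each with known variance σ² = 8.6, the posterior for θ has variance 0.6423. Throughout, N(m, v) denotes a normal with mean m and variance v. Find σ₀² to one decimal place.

For the Normal–Normal model with known σ², precisions add: τ_n = τ₀ + n/σ².
So 1/σ₀² = 1/0.6423 − 11/8.6 = 1.556905 − 1.279070 = 0.277835.
Hence σ₀² = 1/0.277835 ≈ 3.6.

σ₀² = 3.6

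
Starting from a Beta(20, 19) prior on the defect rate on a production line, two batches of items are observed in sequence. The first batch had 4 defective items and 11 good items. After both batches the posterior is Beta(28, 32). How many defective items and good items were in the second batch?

Because Beta–binomial updating is additive in the counts, the combined data contributed (α_post−α_prior, β_post−β_prior) successes and failures.
Total across both batches: 28−20=8 defective items, 32−19=13 good items.
Subtract the first batch: 8−4=4 defective items and 13−11=2 good items.

4 defective items and 2 good items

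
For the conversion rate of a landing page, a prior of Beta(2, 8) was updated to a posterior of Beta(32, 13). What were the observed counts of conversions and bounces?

30 conversions and 5 bounces

Under Beta–binomial conjugacy the posterior parameters are (α+s, β+f).
So s = 32 − 2 = 30 and f = 13 − 8 = 5.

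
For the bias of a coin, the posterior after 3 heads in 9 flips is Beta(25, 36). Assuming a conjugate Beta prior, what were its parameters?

Under Beta–binomial conjugacy the posterior parameters are (α+s, β+f).
Subtract the data counts: 25−3=22, 36−6=30.

Beta(22, 30)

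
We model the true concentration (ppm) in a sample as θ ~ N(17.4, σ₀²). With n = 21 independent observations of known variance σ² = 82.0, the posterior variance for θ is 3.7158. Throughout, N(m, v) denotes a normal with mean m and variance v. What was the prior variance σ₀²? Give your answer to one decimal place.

σ₀² = 76.8

Posterior precision equals prior precision plus data precision: 1/σ_n² = 1/σ₀² + n/σ².
So 1/σ₀² = 1/3.7158 − 21/82.0 = 0.269121 − 0.256098 = 0.013023.
Hence σ₀² = 1/0.013023 ≈ 76.8.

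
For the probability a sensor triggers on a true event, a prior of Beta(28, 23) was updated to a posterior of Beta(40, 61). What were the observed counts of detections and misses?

12 detections and 38 misses

Under Beta–binomial conjugacy the posterior parameters are (a+s, b+f).
Match parameters: s=40−28=12, f=61−23=38.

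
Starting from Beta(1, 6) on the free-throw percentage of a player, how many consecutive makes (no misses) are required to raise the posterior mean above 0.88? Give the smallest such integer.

After k makes and 0 misses the posterior is Beta(1+k, 6), with mean (1+k)/(1+6+k).
Set (1+k)/(7+k) > 0.88 and solve: k > (0.88·7 − 1)/(1 − 0.88) = 43.000.
The smallest integer exceeding 43.000 is 44, and checking k=44: (45)/(51) = 0.8824 > 0.88.

k = 44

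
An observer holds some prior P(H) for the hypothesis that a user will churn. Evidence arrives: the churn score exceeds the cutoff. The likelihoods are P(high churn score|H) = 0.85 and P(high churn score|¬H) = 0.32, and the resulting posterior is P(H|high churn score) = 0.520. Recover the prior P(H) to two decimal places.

Bayes' rule in odds form gives O(H|E) = O(H)·[P(E|H)/P(E|¬H)], hence O(H) = O(H|E)/LR.
Posterior odds = 0.520/(1−0.520) = 1.0833. LR = 0.85/0.32 = 2.6562.
Prior odds = 1.0833/2.6562 = 0.4078, so P(H) = 0.4078/(1+0.4078) ≈ 0.29.

P(H) = 0.29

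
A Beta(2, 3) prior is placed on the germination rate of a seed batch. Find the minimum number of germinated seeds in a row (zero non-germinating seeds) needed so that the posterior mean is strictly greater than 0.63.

k = 4

After k germinated seeds and 0 non-germinating seeds the posterior is Beta(2+k, 3), with mean (2+k)/(2+3+k).
Set (2+k)/(5+k) > 0.63 and solve: k > (0.63·5 − 2)/(1 − 0.63) = 3.108.
The smallest integer exceeding 3.108 is 4, and checking k=4: (6)/(9) = 0.6667 > 0.63.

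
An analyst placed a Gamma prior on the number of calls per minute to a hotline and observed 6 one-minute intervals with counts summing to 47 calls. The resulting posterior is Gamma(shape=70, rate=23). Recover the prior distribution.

A Gamma(α, β) prior (rate parametrization) on a Poisson rate with n observations summing to S gives posterior Gamma(α+S, β+n).
So α = 70 − 47 = 23 and β = 23 − 6 = 17.

Gamma(shape=23, rate=17)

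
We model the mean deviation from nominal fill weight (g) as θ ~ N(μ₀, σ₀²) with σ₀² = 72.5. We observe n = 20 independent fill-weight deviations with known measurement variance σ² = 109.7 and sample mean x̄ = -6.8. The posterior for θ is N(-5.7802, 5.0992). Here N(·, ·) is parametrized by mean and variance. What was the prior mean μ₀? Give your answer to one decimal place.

μ₀ = 7.7

The posterior mean is a precision-weighted average: μ_n = (τ₀μ₀ + τ_data·x̄)/(τ₀+τ_data), with τ₀=1/σ₀² and τ_data=n/σ².
Here τ₀ = 1/72.5 = 0.013793 and τ_data = 20/109.7 = 0.182315, so τ_n = 0.196108.
Rearranging for μ₀: μ₀ = (μ_n·τ_n − τ_data·x̄)/τ₀ = (-5.7802·0.196108 − 0.182315·-6.8) / 0.013793 = 0.106199/0.013793 ≈ 7.7.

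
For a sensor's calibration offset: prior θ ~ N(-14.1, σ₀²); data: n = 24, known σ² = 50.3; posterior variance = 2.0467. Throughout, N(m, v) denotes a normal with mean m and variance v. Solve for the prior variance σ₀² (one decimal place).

For the Normal–Normal model with known σ², precisions add: τ_n = τ₀ + n/σ².
So 1/σ₀² = 1/2.0467 − 24/50.3 = 0.488591 − 0.477137 = 0.011454.
Hence σ₀² = 1/0.011454 ≈ 87.3.

σ₀² = 87.3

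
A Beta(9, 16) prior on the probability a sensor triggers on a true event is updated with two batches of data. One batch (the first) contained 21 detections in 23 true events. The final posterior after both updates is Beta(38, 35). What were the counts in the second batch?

8 detections and 17 misses

Because Beta–binomial updating is additive in the counts, the combined data contributed (α_post−α_prior, β_post−β_prior) successes and failures.
Total across both batches: 38−9=29 detections, 35−16=19 misses.
Subtract the first batch: 29−21=8 detections and 19−2=17 misses.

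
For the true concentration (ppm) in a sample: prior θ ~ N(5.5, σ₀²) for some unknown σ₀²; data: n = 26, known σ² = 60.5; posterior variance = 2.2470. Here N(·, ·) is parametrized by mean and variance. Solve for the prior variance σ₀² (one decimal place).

σ₀² = 65.4

For the Normal–Normal model with known σ², precisions add: τ_n = τ₀ + n/σ².
So 1/σ₀² = 1/2.2470 − 26/60.5 = 0.445038 − 0.429752 = 0.015286.
Hence σ₀² = 1/0.015286 ≈ 65.4.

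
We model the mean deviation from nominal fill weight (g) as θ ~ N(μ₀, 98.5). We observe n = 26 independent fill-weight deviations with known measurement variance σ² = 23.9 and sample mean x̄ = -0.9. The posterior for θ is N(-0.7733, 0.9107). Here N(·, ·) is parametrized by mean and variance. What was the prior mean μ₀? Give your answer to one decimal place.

The posterior mean is a precision-weighted average: μ_n = (τ₀μ₀ + τ_data·x̄)/(τ₀+τ_data), with τ₀=1/σ₀² and τ_data=n/σ².
Here τ₀ = 1/98.5 = 0.010152 and τ_data = 26/23.9 = 1.087866, so τ_n = 1.098018.
Rearranging for μ₀: μ₀ = (μ_n·τ_n − τ_data·x̄)/τ₀ = (-0.7733·1.098018 − 1.087866·-0.9) / 0.010152 = 0.129982/0.010152 ≈ 12.8.

μ₀ = 12.8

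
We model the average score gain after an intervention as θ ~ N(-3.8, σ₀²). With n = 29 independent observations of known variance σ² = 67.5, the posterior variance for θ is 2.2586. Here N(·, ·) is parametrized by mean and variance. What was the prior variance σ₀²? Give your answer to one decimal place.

σ₀² = 76.2

For the Normal–Normal model with known σ², precisions add: τ_n = τ₀ + n/σ².
So 1/σ₀² = 1/2.2586 − 29/67.5 = 0.442752 − 0.429630 = 0.013122.
Hence σ₀² = 1/0.013122 ≈ 76.2.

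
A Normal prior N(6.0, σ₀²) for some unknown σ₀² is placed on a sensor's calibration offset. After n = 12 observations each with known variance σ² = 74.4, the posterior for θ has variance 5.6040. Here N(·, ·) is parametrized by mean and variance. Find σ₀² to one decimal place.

σ₀² = 58.3

Posterior precision equals prior precision plus data precision: 1/σ_n² = 1/σ₀² + n/σ².
So 1/σ₀² = 1/5.6040 − 12/74.4 = 0.178444 − 0.161290 = 0.017154.
Hence σ₀² = 1/0.017154 ≈ 58.3.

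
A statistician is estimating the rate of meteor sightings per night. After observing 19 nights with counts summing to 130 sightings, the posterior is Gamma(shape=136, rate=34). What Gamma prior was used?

Gamma–Poisson conjugacy: posterior shape = α + Σxᵢ, posterior rate = β + n.
So α = 136 − 130 = 6 and β = 34 − 19 = 15.

Gamma(shape=6, rate=15)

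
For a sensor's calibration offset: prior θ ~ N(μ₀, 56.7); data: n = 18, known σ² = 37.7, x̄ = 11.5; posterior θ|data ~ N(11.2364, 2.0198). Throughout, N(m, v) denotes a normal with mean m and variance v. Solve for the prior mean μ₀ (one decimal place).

μ₀ = 4.1

The posterior mean is a precision-weighted average: μ_n = (τ₀μ₀ + τ_data·x̄)/(τ₀+τ_data), with τ₀=1/σ₀² and τ_data=n/σ².
Here τ₀ = 1/56.7 = 0.017637 and τ_data = 18/37.7 = 0.477454, so τ_n = 0.495091.
Rearranging for μ₀: μ₀ = (μ_n·τ_n − τ_data·x̄)/τ₀ = (11.2364·0.495091 − 0.477454·11.5) / 0.017637 = 0.072320/0.017637 ≈ 4.1.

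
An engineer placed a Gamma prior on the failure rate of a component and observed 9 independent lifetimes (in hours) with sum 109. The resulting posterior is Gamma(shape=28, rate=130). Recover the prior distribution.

Gamma(shape=19, rate=21)

For an exponential likelihood with a Gamma(α, β) prior on the rate, n observations with total T give posterior Gamma(α+n, β+T).
So α = 28 − 9 = 19 and β = 130 − 109 = 21.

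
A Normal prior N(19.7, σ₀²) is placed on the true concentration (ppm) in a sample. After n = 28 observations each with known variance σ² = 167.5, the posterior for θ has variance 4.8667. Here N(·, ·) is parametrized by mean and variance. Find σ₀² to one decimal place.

Posterior precision equals prior precision plus data precision: 1/σ_n² = 1/σ₀² + n/σ².
So 1/σ₀² = 1/4.8667 − 28/167.5 = 0.205478 − 0.167164 = 0.038314.
Hence σ₀² = 1/0.038314 ≈ 26.1.

σ₀² = 26.1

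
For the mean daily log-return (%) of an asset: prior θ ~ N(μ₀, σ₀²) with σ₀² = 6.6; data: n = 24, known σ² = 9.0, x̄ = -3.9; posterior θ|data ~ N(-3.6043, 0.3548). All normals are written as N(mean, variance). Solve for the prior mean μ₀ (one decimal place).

μ₀ = 1.6

With known observation variance, the Normal–Normal posterior has precision τ_n = τ₀ + n/σ² and mean μ_n = (τ₀μ₀ + (n/σ²)x̄)/τ_n.
Here τ₀ = 1/6.6 = 0.151515 and τ_data = 24/9.0 = 2.666667, so τ_n = 2.818182.
Rearranging for μ₀: μ₀ = (μ_n·τ_n − τ_data·x̄)/τ₀ = (-3.6043·2.818182 − 2.666667·-3.9) / 0.151515 = 0.242428/0.151515 ≈ 1.6.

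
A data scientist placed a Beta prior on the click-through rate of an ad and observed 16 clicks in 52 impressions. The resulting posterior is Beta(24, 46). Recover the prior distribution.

Beta(8, 10)

Under Beta–binomial conjugacy the posterior parameters are (α+s, β+f).
So α = 24 − 16 = 8 and β = 46 − 36 = 10.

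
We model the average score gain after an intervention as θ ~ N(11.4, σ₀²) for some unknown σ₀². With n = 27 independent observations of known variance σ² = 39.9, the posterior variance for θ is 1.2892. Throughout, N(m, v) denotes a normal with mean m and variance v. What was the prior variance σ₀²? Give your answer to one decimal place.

Posterior precision equals prior precision plus data precision: 1/σ_n² = 1/σ₀² + n/σ².
So 1/σ₀² = 1/1.2892 − 27/39.9 = 0.775675 − 0.676692 = 0.098983.
Hence σ₀² = 1/0.098983 ≈ 10.1.

σ₀² = 10.1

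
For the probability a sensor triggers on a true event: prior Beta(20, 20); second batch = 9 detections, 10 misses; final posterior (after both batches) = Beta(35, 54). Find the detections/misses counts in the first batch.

Sequential conjugate updates are equivalent to a single update on the pooled data, so total successes = posterior α − prior α and total failures = posterior β − prior β.
Total across both batches: 35−20=15 detections, 54−20=34 misses.
Subtract the second batch: 15−9=6 detections and 34−10=24 misses.

6 detections and 24 misses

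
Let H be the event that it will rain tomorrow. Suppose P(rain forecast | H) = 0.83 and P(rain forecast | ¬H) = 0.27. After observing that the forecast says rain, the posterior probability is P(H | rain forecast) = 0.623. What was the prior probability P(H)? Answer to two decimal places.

P(H) = 0.35

Bayes' rule in odds form gives O(H|E) = O(H)·[P(E|H)/P(E|¬H)], hence O(H) = O(H|E)/LR.
Posterior odds = 0.623/(1−0.623) = 1.6525. LR = 0.83/0.27 = 3.0741.
Prior odds = 1.6525/3.0741 = 0.5376, so P(H) = 0.5376/(1+0.5376) ≈ 0.35.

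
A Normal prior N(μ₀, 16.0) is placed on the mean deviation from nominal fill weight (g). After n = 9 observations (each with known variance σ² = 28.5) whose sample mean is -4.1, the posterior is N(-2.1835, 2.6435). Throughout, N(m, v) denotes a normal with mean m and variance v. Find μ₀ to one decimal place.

μ₀ = 7.5

The posterior mean is a precision-weighted average: μ_n = (τ₀μ₀ + τ_data·x̄)/(τ₀+τ_data), with τ₀=1/σ₀² and τ_data=n/σ².
Here τ₀ = 1/16.0 = 0.062500 and τ_data = 9/28.5 = 0.315789, so τ_n = 0.378289.
Rearranging for μ₀: μ₀ = (μ_n·τ_n − τ_data·x̄)/τ₀ = (-2.1835·0.378289 − 0.315789·-4.1) / 0.062500 = 0.468741/0.062500 ≈ 7.5.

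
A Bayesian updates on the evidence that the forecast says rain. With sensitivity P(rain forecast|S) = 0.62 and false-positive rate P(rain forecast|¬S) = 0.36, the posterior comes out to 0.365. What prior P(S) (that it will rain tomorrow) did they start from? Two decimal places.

P(S) = 0.25

Bayes' rule in odds form gives O(S|E) = O(S)·[P(E|S)/P(E|¬S)], hence O(S) = O(S|E)/LR.
Posterior odds = 0.365/(1−0.365) = 0.5748. LR = 0.62/0.36 = 1.7222.
Prior odds = 0.5748/1.7222 = 0.3338, so P(S) = 0.3338/(1+0.3338) ≈ 0.25.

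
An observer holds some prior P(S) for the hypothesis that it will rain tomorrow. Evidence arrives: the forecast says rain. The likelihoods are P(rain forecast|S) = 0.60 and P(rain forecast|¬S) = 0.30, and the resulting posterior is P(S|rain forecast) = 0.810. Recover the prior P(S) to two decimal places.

In odds form, posterior odds = prior odds × likelihood ratio, so prior odds = posterior odds ÷ LR.
Posterior odds = 0.810/(1−0.810) = 4.2632. LR = 0.60/0.30 = 2.0000.
Prior odds = 4.2632/2.0000 = 2.1316, so P(S) = 2.1316/(1+2.1316) ≈ 0.68.

P(S) = 0.68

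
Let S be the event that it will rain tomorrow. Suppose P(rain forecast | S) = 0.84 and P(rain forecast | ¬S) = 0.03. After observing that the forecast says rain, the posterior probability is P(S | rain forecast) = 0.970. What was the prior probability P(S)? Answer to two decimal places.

Bayes' rule in odds form gives O(S|E) = O(S)·[P(E|S)/P(E|¬S)], hence O(S) = O(S|E)/LR.
Posterior odds = 0.970/(1−0.970) = 32.3333. LR = 0.84/0.03 = 28.0000.
Prior odds = 32.3333/28.0000 = 1.1548, so P(S) = 1.1548/(1+1.1548) ≈ 0.54.

P(S) = 0.54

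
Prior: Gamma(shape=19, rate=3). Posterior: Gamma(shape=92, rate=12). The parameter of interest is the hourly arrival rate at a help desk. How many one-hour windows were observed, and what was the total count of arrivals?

A Gamma(α, β) prior (rate parametrization) on a Poisson rate with n observations summing to S gives posterior Gamma(α+S, β+n).
Matching: Σxᵢ = 92 − 19 = 73 and n = 12 − 3 = 9.

n = 9 one-hour windows with total 73 arrivals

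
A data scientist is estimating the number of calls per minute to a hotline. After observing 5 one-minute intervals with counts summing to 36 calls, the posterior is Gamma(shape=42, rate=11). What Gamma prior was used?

Gamma(shape=6, rate=6)

Gamma–Poisson conjugacy: posterior shape = α + Σxᵢ, posterior rate = β + n.
So α = 42 − 36 = 6 and β = 11 − 5 = 6.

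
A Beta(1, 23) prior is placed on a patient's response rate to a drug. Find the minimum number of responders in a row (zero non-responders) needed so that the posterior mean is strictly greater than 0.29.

k = 9

After k responders and 0 non-responders the posterior is Beta(1+k, 23), with mean (1+k)/(1+23+k).
Set (1+k)/(24+k) > 0.29 and solve: k > (0.29·24 − 1)/(1 − 0.29) = 8.394.
The smallest integer exceeding 8.394 is 9, and checking k=9: (10)/(33) = 0.3030 > 0.29.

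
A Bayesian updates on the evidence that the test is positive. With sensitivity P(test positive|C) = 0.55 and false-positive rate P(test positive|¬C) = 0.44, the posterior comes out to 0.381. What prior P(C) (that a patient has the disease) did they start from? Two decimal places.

P(C) = 0.33

Bayes' rule in odds form gives O(C|E) = O(C)·[P(E|C)/P(E|¬C)], hence O(C) = O(C|E)/LR.
Posterior odds = 0.381/(1−0.381) = 0.6155. LR = 0.55/0.44 = 1.2500.
Prior odds = 0.6155/1.2500 = 0.4924, so P(C) = 0.4924/(1+0.4924) ≈ 0.33.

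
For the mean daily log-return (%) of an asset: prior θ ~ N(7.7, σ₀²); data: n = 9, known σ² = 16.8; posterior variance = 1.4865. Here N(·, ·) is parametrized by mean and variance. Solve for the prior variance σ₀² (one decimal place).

Posterior precision equals prior precision plus data precision: 1/σ_n² = 1/σ₀² + n/σ².
So 1/σ₀² = 1/1.4865 − 9/16.8 = 0.672721 − 0.535714 = 0.137007.
Hence σ₀² = 1/0.137007 ≈ 7.3.

σ₀² = 7.3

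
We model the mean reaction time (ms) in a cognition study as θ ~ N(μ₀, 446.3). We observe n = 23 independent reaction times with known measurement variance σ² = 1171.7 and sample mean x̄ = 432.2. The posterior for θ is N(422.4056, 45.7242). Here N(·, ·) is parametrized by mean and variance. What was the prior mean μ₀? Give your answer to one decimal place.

The posterior mean is a precision-weighted average: μ_n = (τ₀μ₀ + τ_data·x̄)/(τ₀+τ_data), with τ₀=1/σ₀² and τ_data=n/σ².
Here τ₀ = 1/446.3 = 0.002241 and τ_data = 23/1171.7 = 0.019630, so τ_n = 0.021871.
Rearranging for μ₀: μ₀ = (μ_n·τ_n − τ_data·x̄)/τ₀ = (422.4056·0.021871 − 0.019630·432.2) / 0.002241 = 0.754347/0.002241 ≈ 336.6.

μ₀ = 336.6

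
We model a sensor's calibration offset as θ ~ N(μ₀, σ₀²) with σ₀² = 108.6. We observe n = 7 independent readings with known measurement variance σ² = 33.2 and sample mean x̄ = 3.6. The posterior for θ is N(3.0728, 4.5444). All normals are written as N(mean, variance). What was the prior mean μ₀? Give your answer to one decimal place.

μ₀ = -9.0

The posterior mean is a precision-weighted average: μ_n = (τ₀μ₀ + τ_data·x̄)/(τ₀+τ_data), with τ₀=1/σ₀² and τ_data=n/σ².
Here τ₀ = 1/108.6 = 0.009208 and τ_data = 7/33.2 = 0.210843, so τ_n = 0.220051.
Rearranging for μ₀: μ₀ = (μ_n·τ_n − τ_data·x̄)/τ₀ = (3.0728·0.220051 − 0.210843·3.6) / 0.009208 = -0.082862/0.009208 ≈ -9.0.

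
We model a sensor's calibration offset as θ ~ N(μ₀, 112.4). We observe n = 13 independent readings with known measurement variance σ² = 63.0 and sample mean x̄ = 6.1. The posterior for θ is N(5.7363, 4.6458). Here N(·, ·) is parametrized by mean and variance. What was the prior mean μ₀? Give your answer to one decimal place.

μ₀ = -2.7

The posterior mean is a precision-weighted average: μ_n = (τ₀μ₀ + τ_data·x̄)/(τ₀+τ_data), with τ₀=1/σ₀² and τ_data=n/σ².
Here τ₀ = 1/112.4 = 0.008897 and τ_data = 13/63.0 = 0.206349, so τ_n = 0.215246.
Rearranging for μ₀: μ₀ = (μ_n·τ_n − τ_data·x̄)/τ₀ = (5.7363·0.215246 − 0.206349·6.1) / 0.008897 = -0.024013/0.008897 ≈ -2.7.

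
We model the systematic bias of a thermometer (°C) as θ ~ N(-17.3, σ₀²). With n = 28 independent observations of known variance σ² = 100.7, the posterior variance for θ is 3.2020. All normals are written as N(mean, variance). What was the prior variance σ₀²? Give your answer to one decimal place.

σ₀² = 29.2

Posterior precision equals prior precision plus data precision: 1/σ_n² = 1/σ₀² + n/σ².
So 1/σ₀² = 1/3.2020 − 28/100.7 = 0.312305 − 0.278054 = 0.034251.
Hence σ₀² = 1/0.034251 ≈ 29.2.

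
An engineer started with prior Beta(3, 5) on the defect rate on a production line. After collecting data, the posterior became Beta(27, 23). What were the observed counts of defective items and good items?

Under Beta–binomial conjugacy the posterior parameters are (a+s, b+f).
So s = 27 − 3 = 24 and f = 23 − 5 = 18.

24 defective items and 18 good items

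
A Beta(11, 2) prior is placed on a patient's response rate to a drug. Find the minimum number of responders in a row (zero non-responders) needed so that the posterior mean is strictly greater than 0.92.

k = 13

After k responders and 0 non-responders the posterior is Beta(11+k, 2), with mean (11+k)/(11+2+k).
Set (11+k)/(13+k) > 0.92 and solve: k > (0.92·13 − 11)/(1 − 0.92) = 12.000.
The smallest integer exceeding 12.000 is 13, and checking k=13: (24)/(26) = 0.9231 > 0.92.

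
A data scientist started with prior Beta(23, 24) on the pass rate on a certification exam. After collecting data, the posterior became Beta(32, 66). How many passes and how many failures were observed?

Under Beta–binomial conjugacy the posterior parameters are (α+s, β+f).
So s = 32 − 23 = 9 and f = 66 − 24 = 42.

9 passes and 42 failures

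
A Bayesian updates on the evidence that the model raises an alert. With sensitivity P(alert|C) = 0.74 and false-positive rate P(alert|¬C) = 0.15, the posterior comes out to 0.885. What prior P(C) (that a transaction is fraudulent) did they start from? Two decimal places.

In odds form, posterior odds = prior odds × likelihood ratio, so prior odds = posterior odds ÷ LR.
Posterior odds = 0.885/(1−0.885) = 7.6957. LR = 0.74/0.15 = 4.9333.
Prior odds = 7.6957/4.9333 = 1.5599, so P(C) = 1.5599/(1+1.5599) ≈ 0.61.

P(C) = 0.61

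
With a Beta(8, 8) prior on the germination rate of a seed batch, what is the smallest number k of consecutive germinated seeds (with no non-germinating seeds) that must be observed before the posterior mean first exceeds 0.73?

After k germinated seeds and 0 non-germinating seeds the posterior is Beta(8+k, 8), with mean (8+k)/(8+8+k).
Set (8+k)/(16+k) > 0.73 and solve: k > (0.73·16 − 8)/(1 − 0.73) = 13.630.
The smallest integer exceeding 13.630 is 14, and checking k=14: (22)/(30) = 0.7333 > 0.73.

k = 14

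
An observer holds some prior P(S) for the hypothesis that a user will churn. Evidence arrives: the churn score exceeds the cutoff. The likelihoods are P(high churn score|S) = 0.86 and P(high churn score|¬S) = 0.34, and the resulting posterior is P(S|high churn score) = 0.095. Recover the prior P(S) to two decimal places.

P(S) = 0.04

In odds form, posterior odds = prior odds × likelihood ratio, so prior odds = posterior odds ÷ LR.
Posterior odds = 0.095/(1−0.095) = 0.1050. LR = 0.86/0.34 = 2.5294.
Prior odds = 0.1050/2.5294 = 0.0415, so P(S) = 0.0415/(1+0.0415) ≈ 0.04.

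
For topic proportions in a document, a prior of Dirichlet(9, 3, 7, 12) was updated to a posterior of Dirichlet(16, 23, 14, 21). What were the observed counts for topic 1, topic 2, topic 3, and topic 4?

For a Dirichlet(α) prior with multinomial counts c, the posterior is Dirichlet(α + c) componentwise.
Counts are posterior − prior componentwise: 16−9=7, 23−3=20, 14−7=7, 21−12=9.

counts (7, 20, 7, 9)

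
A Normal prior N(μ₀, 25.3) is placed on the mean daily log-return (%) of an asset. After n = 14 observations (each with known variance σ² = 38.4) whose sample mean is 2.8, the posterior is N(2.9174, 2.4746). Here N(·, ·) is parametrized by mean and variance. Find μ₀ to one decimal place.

μ₀ = 4.0

With known observation variance, the Normal–Normal posterior has precision τ_n = τ₀ + n/σ² and mean μ_n = (τ₀μ₀ + (n/σ²)x̄)/τ_n.
Here τ₀ = 1/25.3 = 0.039526 and τ_data = 14/38.4 = 0.364583, so τ_n = 0.404109.
Rearranging for μ₀: μ₀ = (μ_n·τ_n − τ_data·x̄)/τ₀ = (2.9174·0.404109 − 0.364583·2.8) / 0.039526 = 0.158115/0.039526 ≈ 4.0.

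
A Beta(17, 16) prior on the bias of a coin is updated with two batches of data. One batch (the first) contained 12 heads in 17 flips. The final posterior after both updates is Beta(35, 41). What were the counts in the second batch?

6 heads and 20 tails

Because Beta–binomial updating is additive in the counts, the combined data contributed (α_post−α_prior, β_post−β_prior) successes and failures.
Total across both batches: 35−17=18 heads, 41−16=25 tails.
Subtract the first batch: 18−12=6 heads and 25−5=20 tails.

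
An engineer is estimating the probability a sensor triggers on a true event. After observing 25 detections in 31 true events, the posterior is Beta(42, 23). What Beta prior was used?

Beta(17, 17)

Beta is conjugate to the binomial likelihood: posterior = Beta(α+s, β+f).
So α = 42 − 25 = 17 and β = 23 − 6 = 17.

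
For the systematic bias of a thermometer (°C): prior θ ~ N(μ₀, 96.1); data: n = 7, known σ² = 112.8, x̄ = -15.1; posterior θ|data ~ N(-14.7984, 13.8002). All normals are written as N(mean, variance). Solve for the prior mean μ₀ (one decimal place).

The posterior mean is a precision-weighted average: μ_n = (τ₀μ₀ + τ_data·x̄)/(τ₀+τ_data), with τ₀=1/σ₀² and τ_data=n/σ².
Here τ₀ = 1/96.1 = 0.010406 and τ_data = 7/112.8 = 0.062057, so τ_n = 0.072463.
Rearranging for μ₀: μ₀ = (μ_n·τ_n − τ_data·x̄)/τ₀ = (-14.7984·0.072463 − 0.062057·-15.1) / 0.010406 = -0.135276/0.010406 ≈ -13.0.

μ₀ = -13.0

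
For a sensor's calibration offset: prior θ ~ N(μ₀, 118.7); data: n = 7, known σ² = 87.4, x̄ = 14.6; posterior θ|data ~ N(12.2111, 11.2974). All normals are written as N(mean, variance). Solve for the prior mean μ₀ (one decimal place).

μ₀ = -10.5

The posterior mean is a precision-weighted average: μ_n = (τ₀μ₀ + τ_data·x̄)/(τ₀+τ_data), with τ₀=1/σ₀² and τ_data=n/σ².
Here τ₀ = 1/118.7 = 0.008425 and τ_data = 7/87.4 = 0.080092, so τ_n = 0.088517.
Rearranging for μ₀: μ₀ = (μ_n·τ_n − τ_data·x̄)/τ₀ = (12.2111·0.088517 − 0.080092·14.6) / 0.008425 = -0.088453/0.008425 ≈ -10.5.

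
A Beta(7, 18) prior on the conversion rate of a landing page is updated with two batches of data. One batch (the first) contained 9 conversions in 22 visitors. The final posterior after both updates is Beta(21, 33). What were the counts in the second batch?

5 conversions and 2 bounces

Because Beta–binomial updating is additive in the counts, the combined data contributed (α_post−α_prior, β_post−β_prior) successes and failures.
Total across both batches: 21−7=14 conversions, 33−18=15 bounces.
Subtract the first batch: 14−9=5 conversions and 15−13=2 bounces.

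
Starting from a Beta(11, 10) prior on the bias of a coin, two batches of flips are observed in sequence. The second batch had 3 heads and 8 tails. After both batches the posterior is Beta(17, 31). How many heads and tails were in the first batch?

3 heads and 13 tails

Sequential conjugate updates are equivalent to a single update on the pooled data, so total successes = posterior α − prior α and total failures = posterior β − prior β.
Total across both batches: 17−11=6 heads, 31−10=21 tails.
Subtract the second batch: 6−3=3 heads and 21−8=13 tails.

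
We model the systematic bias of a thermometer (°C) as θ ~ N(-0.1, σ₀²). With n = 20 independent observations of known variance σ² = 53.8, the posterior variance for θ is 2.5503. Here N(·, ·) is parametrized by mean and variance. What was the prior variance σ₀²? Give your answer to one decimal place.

Posterior precision equals prior precision plus data precision: 1/σ_n² = 1/σ₀² + n/σ².
So 1/σ₀² = 1/2.5503 − 20/53.8 = 0.392111 − 0.371747 = 0.020364.
Hence σ₀² = 1/0.020364 ≈ 49.1.

σ₀² = 49.1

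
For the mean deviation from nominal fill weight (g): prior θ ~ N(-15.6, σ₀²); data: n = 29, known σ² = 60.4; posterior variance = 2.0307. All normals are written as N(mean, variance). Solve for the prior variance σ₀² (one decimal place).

For the Normal–Normal model with known σ², precisions add: τ_n = τ₀ + n/σ².
So 1/σ₀² = 1/2.0307 − 29/60.4 = 0.492441 − 0.480132 = 0.012309.
Hence σ₀² = 1/0.012309 ≈ 81.2.

σ₀² = 81.2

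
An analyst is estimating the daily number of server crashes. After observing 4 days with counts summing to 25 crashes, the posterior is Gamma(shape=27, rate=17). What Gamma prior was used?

A Gamma(α, β) prior (rate parametrization) on a Poisson rate with n observations summing to S gives posterior Gamma(α+S, β+n).
So α = 27 − 25 = 2 and β = 17 − 4 = 13.

Gamma(shape=2, rate=13)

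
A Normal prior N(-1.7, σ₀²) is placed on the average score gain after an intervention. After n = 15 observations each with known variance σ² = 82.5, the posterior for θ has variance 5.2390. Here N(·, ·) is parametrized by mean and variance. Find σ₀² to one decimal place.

Posterior precision equals prior precision plus data precision: 1/σ_n² = 1/σ₀² + n/σ².
So 1/σ₀² = 1/5.2390 − 15/82.5 = 0.190876 − 0.181818 = 0.009058.
Hence σ₀² = 1/0.009058 ≈ 110.4.

σ₀² = 110.4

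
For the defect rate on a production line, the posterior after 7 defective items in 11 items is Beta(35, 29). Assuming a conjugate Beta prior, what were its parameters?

Under Beta–binomial conjugacy the posterior parameters are (α+s, β+f).
So α = 35 − 7 = 28 and β = 29 − 4 = 25.

Beta(28, 25)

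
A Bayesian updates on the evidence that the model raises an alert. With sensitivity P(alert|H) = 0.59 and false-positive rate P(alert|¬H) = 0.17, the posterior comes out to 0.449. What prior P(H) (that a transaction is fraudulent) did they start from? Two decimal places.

P(H) = 0.19

Bayes' rule in odds form gives O(H|E) = O(H)·[P(E|H)/P(E|¬H)], hence O(H) = O(H|E)/LR.
Posterior odds = 0.449/(1−0.449) = 0.8149. LR = 0.59/0.17 = 3.4706.
Prior odds = 0.8149/3.4706 = 0.2348, so P(H) = 0.2348/(1+0.2348) ≈ 0.19.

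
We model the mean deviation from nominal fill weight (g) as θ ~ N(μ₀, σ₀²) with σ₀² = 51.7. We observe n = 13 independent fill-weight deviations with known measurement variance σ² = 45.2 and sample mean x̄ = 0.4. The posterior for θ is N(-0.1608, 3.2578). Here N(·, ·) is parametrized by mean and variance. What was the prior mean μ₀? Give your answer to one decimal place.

μ₀ = -8.5

With known observation variance, the Normal–Normal posterior has precision τ_n = τ₀ + n/σ² and mean μ_n = (τ₀μ₀ + (n/σ²)x̄)/τ_n.
Here τ₀ = 1/51.7 = 0.019342 and τ_data = 13/45.2 = 0.287611, so τ_n = 0.306953.
Rearranging for μ₀: μ₀ = (μ_n·τ_n − τ_data·x̄)/τ₀ = (-0.1608·0.306953 − 0.287611·0.4) / 0.019342 = -0.164402/0.019342 ≈ -8.5.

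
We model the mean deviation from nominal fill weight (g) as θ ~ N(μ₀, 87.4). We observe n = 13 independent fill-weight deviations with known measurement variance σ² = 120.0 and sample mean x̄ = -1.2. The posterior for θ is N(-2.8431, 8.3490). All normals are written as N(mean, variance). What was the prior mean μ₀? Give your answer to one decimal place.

With known observation variance, the Normal–Normal posterior has precision τ_n = τ₀ + n/σ² and mean μ_n = (τ₀μ₀ + (n/σ²)x̄)/τ_n.
Here τ₀ = 1/87.4 = 0.011442 and τ_data = 13/120.0 = 0.108333, so τ_n = 0.119775.
Rearranging for μ₀: μ₀ = (μ_n·τ_n − τ_data·x̄)/τ₀ = (-2.8431·0.119775 − 0.108333·-1.2) / 0.011442 = -0.210533/0.011442 ≈ -18.4.

μ₀ = -18.4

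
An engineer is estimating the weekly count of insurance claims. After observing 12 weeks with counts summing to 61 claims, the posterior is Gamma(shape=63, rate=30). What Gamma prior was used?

A Gamma(α, β) prior (rate parametrization) on a Poisson rate with n observations summing to S gives posterior Gamma(α+S, β+n).
So α = 63 − 61 = 2 and β = 30 − 12 = 18.

Gamma(shape=2, rate=18)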